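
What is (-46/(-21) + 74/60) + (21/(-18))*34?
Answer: -2537/70 ≈ -36.243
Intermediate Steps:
(-46/(-21) + 74/60) + (21/(-18))*34 = (-46*(-1/21) + 74*(1/60)) + (21*(-1/18))*34 = (46/21 + 37/30) - 7/6*34 = 719/210 - 119/3 = -2537/70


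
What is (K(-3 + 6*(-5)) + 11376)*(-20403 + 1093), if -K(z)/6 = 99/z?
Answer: -220018140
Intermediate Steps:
K(z) = -594/z
(K(-3 + 6*(-5)) + 11376)*(-20403 + 1093) = (-594/(-3 + 6*(-5)) + 11376)*(-20403 + 1093) = (-594/(-3 - 30) + 11376)*(-19310) = (-594/(-33) + 11376)*(-19310) = (-594*(-1/33) + 11376)*(-19310) = (18 + 11376)*(-19310) = 11394*(-19310) = -220018140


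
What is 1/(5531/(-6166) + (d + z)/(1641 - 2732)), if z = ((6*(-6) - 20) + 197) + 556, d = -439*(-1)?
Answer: -6727106/13038897 ≈ -0.51593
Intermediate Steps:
d = 439
z = 697 (z = ((-36 - 20) + 197) + 556 = (-56 + 197) + 556 = 141 + 556 = 697)
1/(5531/(-6166) + (d + z)/(1641 - 2732)) = 1/(5531/(-6166) + (439 + 697)/(1641 - 2732)) = 1/(5531*(-1/6166) + 1136/(-1091)) = 1/(-5531/6166 + 1136*(-1/1091)) = 1/(-5531/6166 - 1136/1091) = 1/(-13038897/6727106) = -6727106/13038897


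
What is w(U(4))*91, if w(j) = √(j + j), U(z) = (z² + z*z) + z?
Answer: 546*√2 ≈ 772.16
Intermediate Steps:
U(z) = z + 2*z² (U(z) = (z² + z²) + z = 2*z² + z = z + 2*z²)
w(j) = √2*√j (w(j) = √(2*j) = √2*√j)
w(U(4))*91 = (√2*√(4*(1 + 2*4)))*91 = (√2*√(4*(1 + 8)))*91 = (√2*√(4*9))*91 = (√2*√36)*91 = (√2*6)*91 = (6*√2)*91 = 546*√2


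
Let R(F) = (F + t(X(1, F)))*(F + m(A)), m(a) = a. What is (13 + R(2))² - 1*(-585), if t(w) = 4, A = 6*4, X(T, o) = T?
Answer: 29146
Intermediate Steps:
A = 24
R(F) = (4 + F)*(24 + F) (R(F) = (F + 4)*(F + 24) = (4 + F)*(24 + F))
(13 + R(2))² - 1*(-585) = (13 + (96 + 2² + 28*2))² - 1*(-585) = (13 + (96 + 4 + 56))² + 585 = (13 + 156)² + 585 = 169² + 585 = 28561 + 585 = 29146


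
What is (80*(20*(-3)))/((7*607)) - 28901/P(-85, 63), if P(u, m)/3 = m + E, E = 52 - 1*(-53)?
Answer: -2555501/43704 ≈ -58.473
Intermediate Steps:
E = 105 (E = 52 + 53 = 105)
P(u, m) = 315 + 3*m (P(u, m) = 3*(m + 105) = 3*(105 + m) = 315 + 3*m)
(80*(20*(-3)))/((7*607)) - 28901/P(-85, 63) = (80*(20*(-3)))/((7*607)) - 28901/(315 + 3*63) = (80*(-60))/4249 - 28901/(315 + 189) = -4800*1/4249 - 28901/504 = -4800/4249 - 28901*1/504 = -4800/4249 - 28901/504 = -2555501/43704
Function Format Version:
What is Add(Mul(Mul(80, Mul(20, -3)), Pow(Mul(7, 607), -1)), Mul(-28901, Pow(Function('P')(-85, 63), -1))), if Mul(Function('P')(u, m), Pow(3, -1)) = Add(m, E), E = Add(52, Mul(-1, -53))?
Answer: Rational(-2555501, 43704) ≈ -58.473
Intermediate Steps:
E = 105 (E = Add(52, 53) = 105)
Function('P')(u, m) = Add(315, Mul(3, m)) (Function('P')(u, m) = Mul(3, Add(m, 105)) = Mul(3, Add(105, m)) = Add(315, Mul(3, m)))
Add(Mul(Mul(80, Mul(20, -3)), Pow(Mul(7, 607), -1)), Mul(-28901, Pow(Function('P')(-85, 63), -1))) = Add(Mul(Mul(80, Mul(20, -3)), Pow(Mul(7, 607), -1)), Mul(-28901, Pow(Add(315, Mul(3, 63)), -1))) = Add(Mul(Mul(80, -60), Pow(4249, -1)), Mul(-28901, Pow(Add(315, 189), -1))) = Add(Mul(-4800, Rational(1, 4249)), Mul(-28901, Pow(504, -1))) = Add(Rational(-4800, 4249), Mul(-28901, Rational(1, 504))) = Add(Rational(-4800, 4249), Rational(-28901, 504)) = Rational(-2555501, 43704)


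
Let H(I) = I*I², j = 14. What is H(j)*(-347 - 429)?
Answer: -2129344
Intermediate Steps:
H(I) = I³
H(j)*(-347 - 429) = 14³*(-347 - 429) = 2744*(-776) = -2129344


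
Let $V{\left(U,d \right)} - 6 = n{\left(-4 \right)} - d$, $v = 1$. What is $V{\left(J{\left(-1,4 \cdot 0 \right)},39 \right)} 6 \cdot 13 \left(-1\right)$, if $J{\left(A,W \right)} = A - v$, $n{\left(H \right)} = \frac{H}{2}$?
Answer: $2730$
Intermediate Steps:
$n{\left(H \right)} = \frac{H}{2}$ ($n{\left(H \right)} = H \frac{1}{2} = \frac{H}{2}$)
$J{\left(A,W \right)} = -1 + A$ ($J{\left(A,W \right)} = A - 1 = -1 + A$)
$V{\left(U,d \right)} = 4 - d$ ($V{\left(U,d \right)} = 6 - \left(2 + d\right) = 4 - d$)
$V{\left(J{\left(-1,4 \cdot 0 \right)},39 \right)} 6 \cdot 13 \left(-1\right) = \left(4 - 39\right) 6 \cdot 13 \left(-1\right) = \left(4 - 39\right) 6 \left(-13\right) = \left(-35\right) \left(-78\right) = 2730$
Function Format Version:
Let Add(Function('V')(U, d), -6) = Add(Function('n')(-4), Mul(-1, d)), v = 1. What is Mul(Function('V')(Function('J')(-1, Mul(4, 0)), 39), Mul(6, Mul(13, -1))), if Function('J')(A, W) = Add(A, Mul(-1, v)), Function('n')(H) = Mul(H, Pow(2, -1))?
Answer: 2730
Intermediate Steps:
Function('n')(H) = Mul(Rational(1, 2), H) (Function('n')(H) = Mul(H, Rational(1, 2)) = Mul(Rational(1, 2), H))
Function('J')(A, W) = Add(-1, A) (Function('J')(A, W) = Add(A, Mul(-1, 1)) = Add(A, -1) = Add(-1, A))
Function('V')(U, d) = Add(4, Mul(-1, d)) (Function('V')(U, d) = Add(6, Add(Mul(Rational(1, 2), -4), Mul(-1, d))) = Add(6, Add(-2, Mul(-1, d))) = Add(4, Mul(-1, d)))
Mul(Function('V')(Function('J')(-1, Mul(4, 0)), 39), Mul(6, Mul(13, -1))) = Mul(Add(4, Mul(-1, 39)), Mul(6, Mul(13, -1))) = Mul(Add(4, -39), Mul(6, -13)) = Mul(-35, -78) = 2730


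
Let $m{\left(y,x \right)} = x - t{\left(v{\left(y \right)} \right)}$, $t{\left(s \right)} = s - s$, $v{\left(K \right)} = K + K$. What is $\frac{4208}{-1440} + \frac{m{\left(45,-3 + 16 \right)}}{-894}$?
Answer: $- \frac{19691}{6705} \approx -2.9368$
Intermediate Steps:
$v{\left(K \right)} = 2 K$
$t{\left(s \right)} = 0$
$m{\left(y,x \right)} = x$ ($m{\left(y,x \right)} = x - 0 = x + 0 = x$)
$\frac{4208}{-1440} + \frac{m{\left(45,-3 + 16 \right)}}{-894} = \frac{4208}{-1440} + \frac{-3 + 16}{-894} = 4208 \left(- \frac{1}{1440}\right) + 13 \left(- \frac{1}{894}\right) = - \frac{263}{90} - \frac{13}{894} = - \frac{19691}{6705}$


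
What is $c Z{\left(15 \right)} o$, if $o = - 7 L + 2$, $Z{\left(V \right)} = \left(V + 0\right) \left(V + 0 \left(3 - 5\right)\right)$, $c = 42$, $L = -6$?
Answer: $415800$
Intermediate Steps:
$Z{\left(V \right)} = V^{2}$ ($Z{\left(V \right)} = V \left(V + 0 \left(-2\right)\right) = V \left(V + 0\right) = V V = V^{2}$)
$o = 44$ ($o = \left(-7\right) \left(-6\right) + 2 = 42 + 2 = 44$)
$c Z{\left(15 \right)} o = 42 \cdot 15^{2} \cdot 44 = 42 \cdot 225 \cdot 44 = 9450 \cdot 44 = 415800$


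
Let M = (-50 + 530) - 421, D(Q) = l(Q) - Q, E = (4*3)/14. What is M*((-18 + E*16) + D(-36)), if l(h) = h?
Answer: -1770/7 ≈ -252.86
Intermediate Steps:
E = 6/7 (E = 12*(1/14) = 6/7 ≈ 0.85714)
D(Q) = 0 (D(Q) = Q - Q = 0)
M = 59 (M = 480 - 421 = 59)
M*((-18 + E*16) + D(-36)) = 59*((-18 + (6/7)*16) + 0) = 59*((-18 + 96/7) + 0) = 59*(-30/7 + 0) = 59*(-30/7) = -1770/7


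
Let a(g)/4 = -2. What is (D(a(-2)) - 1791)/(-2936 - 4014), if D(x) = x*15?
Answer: 1911/6950 ≈ 0.27496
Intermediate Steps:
a(g) = -8 (a(g) = 4*(-2) = -8)
D(x) = 15*x
(D(a(-2)) - 1791)/(-2936 - 4014) = (15*(-8) - 1791)/(-2936 - 4014) = (-120 - 1791)/(-6950) = -1911*(-1/6950) = 1911/6950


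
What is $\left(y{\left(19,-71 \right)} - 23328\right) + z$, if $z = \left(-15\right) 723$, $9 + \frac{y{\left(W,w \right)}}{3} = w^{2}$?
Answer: $-19077$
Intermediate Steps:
$y{\left(W,w \right)} = -27 + 3 w^{2}$
$z = -10845$
$\left(y{\left(19,-71 \right)} - 23328\right) + z = \left(\left(-27 + 3 \left(-71\right)^{2}\right) - 23328\right) - 10845 = \left(\left(-27 + 3 \cdot 5041\right) - 23328\right) - 10845 = \left(\left(-27 + 15123\right) - 23328\right) - 10845 = \left(15096 - 23328\right) - 10845 = -8232 - 10845 = -19077$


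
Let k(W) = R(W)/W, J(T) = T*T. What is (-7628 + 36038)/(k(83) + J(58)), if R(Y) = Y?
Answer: 5682/673 ≈ 8.4428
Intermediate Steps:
J(T) = T**2
k(W) = 1 (k(W) = W/W = 1)
(-7628 + 36038)/(k(83) + J(58)) = (-7628 + 36038)/(1 + 58**2) = 28410/(1 + 3364) = 28410/3365 = 28410*(1/3365) = 5682/673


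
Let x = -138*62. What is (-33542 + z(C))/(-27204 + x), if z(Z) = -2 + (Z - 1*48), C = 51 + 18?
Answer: 33523/35760 ≈ 0.93744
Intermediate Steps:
x = -8556
C = 69
z(Z) = -50 + Z (z(Z) = -2 + (Z - 48) = -2 + (-48 + Z) = -50 + Z)
(-33542 + z(C))/(-27204 + x) = (-33542 + (-50 + 69))/(-27204 - 8556) = (-33542 + 19)/(-35760) = -33523*(-1/35760) = 33523/35760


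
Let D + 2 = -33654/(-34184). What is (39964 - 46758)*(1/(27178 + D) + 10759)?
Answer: -429798119516118/5879861 ≈ -7.3097e+7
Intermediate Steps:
D = -17357/17092 (D = -2 - 33654/(-34184) = -2 - 33654*(-1/34184) = -2 + 16827/17092 = -17357/17092 ≈ -1.0155)
(39964 - 46758)*(1/(27178 + D) + 10759) = (39964 - 46758)*(1/(27178 - 17357/17092) + 10759) = -6794*(1/(464509019/17092) + 10759) = -6794*(17092/464509019 + 10759) = -6794*4997652552513/464509019 = -429798119516118/5879861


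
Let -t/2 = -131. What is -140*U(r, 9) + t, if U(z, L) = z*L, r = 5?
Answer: -6038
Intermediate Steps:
U(z, L) = L*z
t = 262 (t = -2*(-131) = 262)
-140*U(r, 9) + t = -1260*5 + 262 = -140*45 + 262 = -6300 + 262 = -6038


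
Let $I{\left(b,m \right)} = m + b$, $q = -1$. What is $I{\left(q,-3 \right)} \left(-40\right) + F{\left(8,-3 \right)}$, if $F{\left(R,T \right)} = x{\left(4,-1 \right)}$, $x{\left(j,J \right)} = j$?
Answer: $164$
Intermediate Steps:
$I{\left(b,m \right)} = b + m$
$F{\left(R,T \right)} = 4$
$I{\left(q,-3 \right)} \left(-40\right) + F{\left(8,-3 \right)} = \left(-1 - 3\right) \left(-40\right) + 4 = \left(-4\right) \left(-40\right) + 4 = 160 + 4 = 164$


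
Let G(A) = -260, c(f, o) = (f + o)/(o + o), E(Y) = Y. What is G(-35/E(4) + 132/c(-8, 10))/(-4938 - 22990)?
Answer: 65/6982 ≈ 0.0093096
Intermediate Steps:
c(f, o) = (f + o)/(2*o) (c(f, o) = (f + o)/((2*o)) = (f + o)*(1/(2*o)) = (f + o)/(2*o))
G(-35/E(4) + 132/c(-8, 10))/(-4938 - 22990) = -260/(-4938 - 22990) = -260/(-27928) = -260*(-1/27928) = 65/6982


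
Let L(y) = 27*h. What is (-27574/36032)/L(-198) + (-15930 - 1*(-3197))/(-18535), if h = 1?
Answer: 5938196611/9016017120 ≈ 0.65863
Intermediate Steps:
L(y) = 27 (L(y) = 27*1 = 27)
(-27574/36032)/L(-198) + (-15930 - 1*(-3197))/(-18535) = -27574/36032/27 + (-15930 - 1*(-3197))/(-18535) = -27574*1/36032*(1/27) + (-15930 + 3197)*(-1/18535) = -13787/18016*1/27 - 12733*(-1/18535) = -13787/486432 + 12733/18535 = 5938196611/9016017120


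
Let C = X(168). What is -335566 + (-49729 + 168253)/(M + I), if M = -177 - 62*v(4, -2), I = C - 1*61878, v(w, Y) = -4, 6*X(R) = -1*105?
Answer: -41492637382/123649 ≈ -3.3557e+5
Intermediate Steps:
X(R) = -35/2 (X(R) = (-1*105)/6 = (⅙)*(-105) = -35/2)
C = -35/2 ≈ -17.500
I = -123791/2 (I = -35/2 - 1*61878 = -35/2 - 61878 = -123791/2 ≈ -61896.)
M = 71 (M = -177 - 62*(-4) = -177 + 248 = 71)
-335566 + (-49729 + 168253)/(M + I) = -335566 + (-49729 + 168253)/(71 - 123791/2) = -335566 + 118524/(-123649/2) = -335566 + 118524*(-2/123649) = -335566 - 237048/123649 = -41492637382/123649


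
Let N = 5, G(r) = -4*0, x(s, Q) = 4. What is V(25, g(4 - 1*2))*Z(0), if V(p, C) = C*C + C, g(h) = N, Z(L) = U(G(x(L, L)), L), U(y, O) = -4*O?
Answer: 0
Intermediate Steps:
G(r) = 0
Z(L) = -4*L
g(h) = 5
V(p, C) = C + C**2 (V(p, C) = C**2 + C = C + C**2)
V(25, g(4 - 1*2))*Z(0) = (5*(1 + 5))*(-4*0) = (5*6)*0 = 30*0 = 0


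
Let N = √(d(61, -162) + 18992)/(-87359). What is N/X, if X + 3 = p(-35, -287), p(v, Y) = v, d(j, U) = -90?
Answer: √18902/3319642 ≈ 4.1415e-5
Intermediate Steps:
X = -38 (X = -3 - 35 = -38)
N = -√18902/87359 (N = √(-90 + 18992)/(-87359) = √18902*(-1/87359) = -√18902/87359 ≈ -0.0015738)
N/X = -√18902/87359/(-38) = -√18902/87359*(-1/38) = √18902/3319642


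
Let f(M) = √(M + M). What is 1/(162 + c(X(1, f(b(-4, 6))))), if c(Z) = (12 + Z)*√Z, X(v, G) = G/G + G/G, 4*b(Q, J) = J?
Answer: 81/12926 - 7*√2/12926 ≈ 0.0055006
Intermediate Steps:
b(Q, J) = J/4
f(M) = √2*√M (f(M) = √(2*M) = √2*√M)
X(v, G) = 2 (X(v, G) = 1 + 1 = 2)
c(Z) = √Z*(12 + Z)
1/(162 + c(X(1, f(b(-4, 6))))) = 1/(162 + √2*(12 + 2)) = 1/(162 + √2*14) = 1/(162 + 14*√2)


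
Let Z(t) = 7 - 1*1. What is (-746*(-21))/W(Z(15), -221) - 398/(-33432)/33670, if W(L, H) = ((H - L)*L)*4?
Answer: -1846159543/642019560 ≈ -2.8755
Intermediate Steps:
Z(t) = 6 (Z(t) = 7 - 1 = 6)
W(L, H) = 4*L*(H - L) (W(L, H) = (L*(H - L))*4 = 4*L*(H - L))
(-746*(-21))/W(Z(15), -221) - 398/(-33432)/33670 = (-746*(-21))/((4*6*(-221 - 1*6))) - 398/(-33432)/33670 = 15666/((4*6*(-221 - 6))) - 398*(-1/33432)*(1/33670) = 15666/((4*6*(-227))) + (1/84)*(1/33670) = 15666/(-5448) + 1/2828280 = 15666*(-1/5448) + 1/2828280 = -2611/908 + 1/2828280 = -1846159543/642019560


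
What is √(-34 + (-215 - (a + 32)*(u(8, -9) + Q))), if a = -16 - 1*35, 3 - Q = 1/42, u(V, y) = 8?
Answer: I*√71358/42 ≈ 6.3602*I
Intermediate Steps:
Q = 125/42 (Q = 3 - 1/42 = 125/42 ≈ 2.9762)
a = -51 (a = -16 - 35 = -51)
√(-34 + (-215 - (a + 32)*(u(8, -9) + Q))) = √(-34 + (-215 - (-51 + 32)*(8 + 125/42))) = √(-34 + (-215 - (-19)*461/42)) = √(-34 + (-215 - 1*(-8759/42))) = √(-34 + (-215 + 8759/42)) = √(-34 - 271/42) = √(-1699/42) = I*√71358/42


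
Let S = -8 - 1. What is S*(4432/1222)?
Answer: -19944/611 ≈ -32.642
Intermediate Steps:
S = -9
S*(4432/1222) = -39888/1222 = -9*2216/611 = -19944/611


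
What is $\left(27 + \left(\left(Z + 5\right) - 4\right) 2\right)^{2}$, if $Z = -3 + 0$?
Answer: $529$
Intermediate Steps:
$Z = -3$
$\left(27 + \left(\left(Z + 5\right) - 4\right) 2\right)^{2} = \left(27 + \left(\left(-3 + 5\right) - 4\right) 2\right)^{2} = \left(27 + \left(2 - 4\right) 2\right)^{2} = \left(27 - 4\right)^{2} = 23^{2} = 529$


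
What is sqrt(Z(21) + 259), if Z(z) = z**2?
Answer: 10*sqrt(7) ≈ 26.458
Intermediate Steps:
sqrt(Z(21) + 259) = sqrt(21**2 + 259) = sqrt(441 + 259) = sqrt(700) = 10*sqrt(7)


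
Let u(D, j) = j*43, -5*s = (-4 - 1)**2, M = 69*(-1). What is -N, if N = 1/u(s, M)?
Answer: 1/2967 ≈ 0.00033704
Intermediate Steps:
M = -69
s = -5 (s = -(-4 - 1)**2/5 = -1/5*(-5)**2 = -1/5*25 = -5)
u(D, j) = 43*j
N = -1/2967 (N = 1/(43*(-69)) = 1/(-2967) = -1/2967 ≈ -0.00033704)
-N = -1*(-1/2967) = 1/2967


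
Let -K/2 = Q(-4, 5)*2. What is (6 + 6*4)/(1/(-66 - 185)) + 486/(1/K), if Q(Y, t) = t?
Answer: -17250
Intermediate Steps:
K = -20 (K = -10*2 = -2*10 = -20)
(6 + 6*4)/(1/(-66 - 185)) + 486/(1/K) = (6 + 6*4)/(1/(-66 - 185)) + 486/(1/(-20)) = (6 + 24)/(1/(-251)) + 486/(-1/20) = 30/(-1/251) + 486*(-20) = 30*(-251) - 9720 = -7530 - 9720 = -17250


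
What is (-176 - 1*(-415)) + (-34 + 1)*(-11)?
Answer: 602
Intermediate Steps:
(-176 - 1*(-415)) + (-34 + 1)*(-11) = (-176 + 415) - 33*(-11) = 239 + 363 = 602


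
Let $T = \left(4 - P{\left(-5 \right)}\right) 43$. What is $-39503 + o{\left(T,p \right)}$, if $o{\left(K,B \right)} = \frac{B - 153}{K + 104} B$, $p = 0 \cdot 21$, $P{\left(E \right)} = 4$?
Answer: $-39503$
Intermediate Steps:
$p = 0$
$T = 0$ ($T = \left(4 - 4\right) 43 = 0 \cdot 43 = 0$)
$o{\left(K,B \right)} = \frac{B \left(-153 + B\right)}{104 + K}$ ($o{\left(K,B \right)} = \frac{-153 + B}{104 + K} B = \frac{B \left(-153 + B\right)}{104 + K}$)
$-39503 + o{\left(T,p \right)} = -39503 + \frac{0 \left(-153 + 0\right)}{104 + 0} = -39503 + 0 \cdot \frac{1}{104} \left(-153\right) = -39503 + 0 = -39503$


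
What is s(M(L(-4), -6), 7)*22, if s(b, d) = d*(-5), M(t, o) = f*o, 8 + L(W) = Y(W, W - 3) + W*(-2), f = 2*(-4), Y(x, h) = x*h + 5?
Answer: -770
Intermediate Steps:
Y(x, h) = 5 + h*x (Y(x, h) = h*x + 5 = 5 + h*x)
f = -8
L(W) = -3 - 2*W + W*(-3 + W) (L(W) = -8 + ((5 + (W - 3)*W) + W*(-2)) = -8 + ((5 + (-3 + W)*W) - 2*W) = -8 + ((5 + W*(-3 + W)) - 2*W) = -8 + (5 - 2*W + W*(-3 + W)) = -3 - 2*W + W*(-3 + W))
M(t, o) = -8*o
s(b, d) = -5*d
s(M(L(-4), -6), 7)*22 = -5*7*22 = -35*22 = -770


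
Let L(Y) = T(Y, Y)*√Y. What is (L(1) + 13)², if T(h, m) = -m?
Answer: 144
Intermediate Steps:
L(Y) = -Y^(3/2) (L(Y) = (-Y)*√Y = -Y^(3/2))
(L(1) + 13)² = (-1^(3/2) + 13)² = (-1*1 + 13)² = (-1 + 13)² = 12² = 144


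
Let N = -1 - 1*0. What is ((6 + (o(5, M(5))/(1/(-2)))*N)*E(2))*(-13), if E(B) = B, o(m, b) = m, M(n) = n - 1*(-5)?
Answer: -416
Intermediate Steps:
M(n) = 5 + n (M(n) = n + 5 = 5 + n)
N = -1 (N = -1 + 0 = -1)
((6 + (o(5, M(5))/(1/(-2)))*N)*E(2))*(-13) = ((6 + (5/(1/(-2)))*(-1))*2)*(-13) = ((6 + (5/(-½))*(-1))*2)*(-13) = ((6 + (5*(-2))*(-1))*2)*(-13) = ((6 - 10*(-1))*2)*(-13) = ((6 + 10)*2)*(-13) = (16*2)*(-13) = 32*(-13) = -416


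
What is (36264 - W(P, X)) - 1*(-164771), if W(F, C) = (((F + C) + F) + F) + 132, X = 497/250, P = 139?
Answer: 50121003/250 ≈ 2.0048e+5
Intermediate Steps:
X = 497/250 (X = 497*(1/250) = 497/250 ≈ 1.9880)
W(F, C) = 132 + C + 3*F (W(F, C) = (((C + F) + F) + F) + 132 = ((C + 2*F) + F) + 132 = (C + 3*F) + 132 = 132 + C + 3*F)
(36264 - W(P, X)) - 1*(-164771) = (36264 - (132 + 497/250 + 3*139)) - 1*(-164771) = (36264 - (132 + 497/250 + 417)) + 164771 = (36264 - 1*137747/250) + 164771 = (36264 - 137747/250) + 164771 = 8928253/250 + 164771 = 50121003/250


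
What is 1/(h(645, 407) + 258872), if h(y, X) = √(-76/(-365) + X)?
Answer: 94488280/24460369871529 - √54250315/24460369871529 ≈ 3.8626e-6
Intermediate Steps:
h(y, X) = √(76/365 + X) (h(y, X) = √(-76*(-1/365) + X) = √(76/365 + X))
1/(h(645, 407) + 258872) = 1/(√(27740 + 133225*407)/365 + 258872) = 1/(√(27740 + 54222575)/365 + 258872) = 1/(√54250315/365 + 258872) = 1/(258872 + √54250315/365)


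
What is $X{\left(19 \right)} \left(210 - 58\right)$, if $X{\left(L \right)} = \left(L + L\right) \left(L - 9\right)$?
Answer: $57760$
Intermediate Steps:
$X{\left(L \right)} = 2 L \left(-9 + L\right)$
$X{\left(19 \right)} \left(210 - 58\right) = 2 \cdot 19 \left(-9 + 19\right) \left(210 - 58\right) = 2 \cdot 19 \cdot 10 \cdot 152 = 380 \cdot 152 = 57760$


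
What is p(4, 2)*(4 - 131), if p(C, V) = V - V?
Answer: 0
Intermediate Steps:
p(C, V) = 0
p(4, 2)*(4 - 131) = 0*(4 - 131) = 0*(-127) = 0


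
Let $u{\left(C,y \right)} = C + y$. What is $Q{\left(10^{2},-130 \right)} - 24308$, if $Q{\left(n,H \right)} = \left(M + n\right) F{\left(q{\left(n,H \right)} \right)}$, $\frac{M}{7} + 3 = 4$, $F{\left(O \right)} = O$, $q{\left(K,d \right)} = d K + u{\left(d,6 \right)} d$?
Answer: $309532$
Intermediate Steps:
$q{\left(K,d \right)} = K d + d \left(6 + d\right)$ ($q{\left(K,d \right)} = d K + \left(d + 6\right) d = K d + \left(6 + d\right) d = K d + d \left(6 + d\right)$)
$M = 7$ ($M = -21 + 7 \cdot 4 = -21 + 28 = 7$)
$Q{\left(n,H \right)} = H \left(7 + n\right) \left(6 + H + n\right)$ ($Q{\left(n,H \right)} = \left(7 + n\right) H \left(6 + n + H\right) = \left(7 + n\right) H \left(6 + H + n\right) = H \left(7 + n\right) \left(6 + H + n\right)$)
$Q{\left(10^{2},-130 \right)} - 24308 = - 130 \left(7 + 10^{2}\right) \left(6 - 130 + 10^{2}\right) - 24308 = - 130 \left(7 + 100\right) \left(6 - 130 + 100\right) - 24308 = \left(-130\right) 107 \left(-24\right) - 24308 = 333840 - 24308 = 309532$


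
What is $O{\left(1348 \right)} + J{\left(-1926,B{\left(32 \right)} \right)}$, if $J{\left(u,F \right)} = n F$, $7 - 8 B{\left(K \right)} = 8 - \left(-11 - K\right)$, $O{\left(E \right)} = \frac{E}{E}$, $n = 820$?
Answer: $-4509$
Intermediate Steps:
$O{\left(E \right)} = 1$
$B{\left(K \right)} = - \frac{3}{2} - \frac{K}{8}$ ($B{\left(K \right)} = \frac{7}{8} - \frac{8 - \left(-11 - K\right)}{8} = \frac{7}{8} - \frac{8 + \left(11 + K\right)}{8} = \frac{7}{8} - \frac{19 + K}{8} = \frac{7}{8} - \left(\frac{19}{8} + \frac{K}{8}\right) = - \frac{3}{2} - \frac{K}{8}$)
$J{\left(u,F \right)} = 820 F$
$O{\left(1348 \right)} + J{\left(-1926,B{\left(32 \right)} \right)} = 1 + 820 \left(- \frac{3}{2} - 4\right) = 1 + 820 \left(- \frac{11}{2}\right) = 1 - 4510 = -4509$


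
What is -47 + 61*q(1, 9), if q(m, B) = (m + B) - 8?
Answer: 75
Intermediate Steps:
q(m, B) = -8 + B + m (q(m, B) = (B + m) - 8 = -8 + B + m)
-47 + 61*q(1, 9) = -47 + 61*(-8 + 9 + 1) = -47 + 61*2 = -47 + 122 = 75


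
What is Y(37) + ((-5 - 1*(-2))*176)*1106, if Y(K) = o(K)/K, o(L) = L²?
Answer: -583931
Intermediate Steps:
Y(K) = K (Y(K) = K²/K = K)
Y(37) + ((-5 - 1*(-2))*176)*1106 = 37 + ((-5 - 1*(-2))*176)*1106 = 37 + ((-5 + 2)*176)*1106 = 37 - 3*176*1106 = 37 - 528*1106 = 37 - 583968 = -583931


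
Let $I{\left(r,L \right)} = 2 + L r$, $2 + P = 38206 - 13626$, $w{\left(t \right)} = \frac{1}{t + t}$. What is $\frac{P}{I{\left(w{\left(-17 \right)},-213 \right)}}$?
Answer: $\frac{835652}{281} \approx 2973.9$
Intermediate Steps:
$w{\left(t \right)} = \frac{1}{2 t}$
$P = 24578$ ($P = -2 + \left(38206 - 13626\right) = -2 + 24580 = 24578$)
$\frac{P}{I{\left(w{\left(-17 \right)},-213 \right)}} = \frac{24578}{2 - 213 \frac{1}{2 \left(-17\right)}} = \frac{24578}{2 - 213 \cdot \frac{1}{2} \left(- \frac{1}{17}\right)} = \frac{24578}{2 - - \frac{213}{34}} = \frac{24578}{2 + \frac{213}{34}} = \frac{24578}{\frac{281}{34}} = 24578 \cdot \frac{34}{281} = \frac{835652}{281}$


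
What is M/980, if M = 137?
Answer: 137/980 ≈ 0.13980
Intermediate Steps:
M/980 = 137/980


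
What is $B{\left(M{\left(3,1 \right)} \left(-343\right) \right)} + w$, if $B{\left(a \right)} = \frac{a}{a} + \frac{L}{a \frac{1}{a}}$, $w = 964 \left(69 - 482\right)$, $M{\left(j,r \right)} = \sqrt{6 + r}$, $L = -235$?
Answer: $-398366$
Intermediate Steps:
$w = -398132$ ($w = 964 \left(-413\right) = -398132$)
$B{\left(a \right)} = -234$ ($B{\left(a \right)} = \frac{a}{a} - \frac{235}{a \frac{1}{a}} = 1 - \frac{235}{1} = 1 - 235 = -234$)
$B{\left(M{\left(3,1 \right)} \left(-343\right) \right)} + w = -234 - 398132 = -398366$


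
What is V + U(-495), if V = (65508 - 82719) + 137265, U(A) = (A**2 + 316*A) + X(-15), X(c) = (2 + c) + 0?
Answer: 208646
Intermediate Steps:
X(c) = 2 + c
U(A) = -13 + A**2 + 316*A (U(A) = (A**2 + 316*A) + (2 - 15) = (A**2 + 316*A) - 13 = -13 + A**2 + 316*A)
V = 120054 (V = -17211 + 137265 = 120054)
V + U(-495) = 120054 + (-13 + (-495)**2 + 316*(-495)) = 120054 + (-13 + 245025 - 156420) = 120054 + 88592 = 208646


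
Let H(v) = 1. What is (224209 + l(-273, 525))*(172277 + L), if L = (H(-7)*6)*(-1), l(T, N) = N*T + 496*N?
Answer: 58793335964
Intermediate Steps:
l(T, N) = 496*N + N*T
L = -6 (L = (1*6)*(-1) = 6*(-1) = -6)
(224209 + l(-273, 525))*(172277 + L) = (224209 + 525*(496 - 273))*(172277 - 6) = (224209 + 525*223)*172271 = (224209 + 117075)*172271 = 341284*172271 = 58793335964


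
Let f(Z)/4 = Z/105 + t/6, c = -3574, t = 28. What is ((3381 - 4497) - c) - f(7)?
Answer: 36586/15 ≈ 2439.1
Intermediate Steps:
f(Z) = 56/3 + 4*Z/105 (f(Z) = 4*(Z/105 + 28/6) = 4*(Z*(1/105) + 28*(⅙)) = 4*(Z/105 + 14/3) = 4*(14/3 + Z/105) = 56/3 + 4*Z/105)
((3381 - 4497) - c) - f(7) = ((3381 - 4497) - 1*(-3574)) - (56/3 + (4/105)*7) = (-1116 + 3574) - (56/3 + 4/15) = 2458 - 1*284/15 = 2458 - 284/15 = 36586/15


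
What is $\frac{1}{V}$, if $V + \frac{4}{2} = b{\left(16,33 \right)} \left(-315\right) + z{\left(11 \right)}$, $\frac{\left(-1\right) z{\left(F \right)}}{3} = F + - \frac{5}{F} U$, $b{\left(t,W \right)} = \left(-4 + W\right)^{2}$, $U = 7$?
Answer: $- \frac{11}{2914345} \approx -3.7744 \cdot 10^{-6}$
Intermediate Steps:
$z{\left(F \right)} = - 3 F + \frac{105}{F}$ ($z{\left(F \right)} = - 3 \left(F + - \frac{5}{F} 7\right) = - 3 \left(F - \frac{35}{F}\right) = - 3 F + \frac{105}{F}$)
$V = - \frac{2914345}{11}$ ($V = -2 + \left(\left(-4 + 33\right)^{2} \left(-315\right) + \left(\left(-3\right) 11 + \frac{105}{11}\right)\right) = -2 + \left(29^{2} \left(-315\right) + \left(-33 + 105 \cdot \frac{1}{11}\right)\right) = -2 + \left(841 \left(-315\right) + \left(-33 + \frac{105}{11}\right)\right) = -2 - \frac{2914323}{11} = - \frac{2914345}{11} \approx -2.6494 \cdot 10^{5}$)
$\frac{1}{V} = \frac{1}{- \frac{2914345}{11}} = - \frac{11}{2914345}$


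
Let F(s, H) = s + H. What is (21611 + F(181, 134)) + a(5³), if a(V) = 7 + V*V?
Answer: 37558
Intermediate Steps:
a(V) = 7 + V²
F(s, H) = H + s
(21611 + F(181, 134)) + a(5³) = (21611 + (134 + 181)) + (7 + (5³)²) = (21611 + 315) + (7 + 125²) = 21926 + (7 + 15625) = 21926 + 15632 = 37558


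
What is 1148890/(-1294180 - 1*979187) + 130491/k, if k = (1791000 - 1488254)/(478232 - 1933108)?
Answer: -215797517767885256/344126382891 ≈ -6.2709e+5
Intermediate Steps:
k = -151373/727438 (k = 302746/(-1454876) = 302746*(-1/1454876) = -151373/727438 ≈ -0.20809)
1148890/(-1294180 - 1*979187) + 130491/k = 1148890/(-1294180 - 1*979187) + 130491/(-151373/727438) = 1148890/(-1294180 - 979187) + 130491*(-727438/151373) = 1148890/(-2273367) - 94924112058/151373 = 1148890*(-1/2273367) - 94924112058/151373 = -1148890/2273367 - 94924112058/151373 = -215797517767885256/344126382891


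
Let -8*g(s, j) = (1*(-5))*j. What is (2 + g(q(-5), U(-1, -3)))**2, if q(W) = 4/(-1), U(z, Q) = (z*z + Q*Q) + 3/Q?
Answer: 3721/64 ≈ 58.141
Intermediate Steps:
U(z, Q) = Q**2 + z**2 + 3/Q (U(z, Q) = (z**2 + Q**2) + 3/Q = (Q**2 + z**2) + 3/Q = Q**2 + z**2 + 3/Q)
q(W) = -4 (q(W) = 4*(-1) = -4)
g(s, j) = 5*j/8 (g(s, j) = -1*(-5)*j/8 = -(-5)*j/8 = 5*j/8)
(2 + g(q(-5), U(-1, -3)))**2 = (2 + 5*((-3)**2 + (-1)**2 + 3/(-3))/8)**2 = (2 + 5*(9 + 1 + 3*(-1/3))/8)**2 = (2 + 5*(9 + 1 - 1)/8)**2 = (2 + (5/8)*9)**2 = (2 + 45/8)**2 = (61/8)**2 = 3721/64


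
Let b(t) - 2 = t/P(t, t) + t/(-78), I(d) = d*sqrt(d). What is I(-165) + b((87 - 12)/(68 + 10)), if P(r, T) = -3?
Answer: 1127/676 - 165*I*sqrt(165) ≈ 1.6672 - 2119.5*I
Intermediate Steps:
I(d) = d**(3/2)
b(t) = 2 - 9*t/26 (b(t) = 2 + (t/(-3) + t/(-78)) = 2 + (t*(-1/3) + t*(-1/78)) = 2 + (-t/3 - t/78) = 2 - 9*t/26)
I(-165) + b((87 - 12)/(68 + 10)) = (-165)**(3/2) + (2 - 9*(87 - 12)/(26*(68 + 10))) = -165*I*sqrt(165) + (2 - 675/(26*78)) = -165*I*sqrt(165) + (2 - 9/26*25/26) = -165*I*sqrt(165) + (2 - 225/676) = -165*I*sqrt(165) + 1127/676 = 1127/676 - 165*I*sqrt(165)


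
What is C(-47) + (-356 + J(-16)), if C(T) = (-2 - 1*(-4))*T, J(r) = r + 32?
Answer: -434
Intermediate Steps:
J(r) = 32 + r
C(T) = 2*T (C(T) = (-2 + 4)*T = 2*T)
C(-47) + (-356 + J(-16)) = 2*(-47) + (-356 + (32 - 16)) = -94 + (-356 + 16) = -94 - 340 = -434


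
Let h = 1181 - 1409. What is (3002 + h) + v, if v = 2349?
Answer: 5123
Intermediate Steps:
h = -228
(3002 + h) + v = (3002 - 228) + 2349 = 2774 + 2349 = 5123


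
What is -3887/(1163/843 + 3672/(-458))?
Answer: 750373689/1281421 ≈ 585.58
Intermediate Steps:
-3887/(1163/843 + 3672/(-458)) = -3887/(1163*(1/843) + 3672*(-1/458)) = -3887/(1163/843 - 1836/229) = -3887/(-1281421/193047) = -3887*(-193047/1281421) = 750373689/1281421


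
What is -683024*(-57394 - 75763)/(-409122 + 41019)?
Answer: -90949426768/368103 ≈ -2.4708e+5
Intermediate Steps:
-683024*(-57394 - 75763)/(-409122 + 41019) = -683024/((-368103/(-133157))) = -683024/((-368103*(-1/133157))) = -683024/368103/133157 = -683024*133157/368103 = -90949426768/368103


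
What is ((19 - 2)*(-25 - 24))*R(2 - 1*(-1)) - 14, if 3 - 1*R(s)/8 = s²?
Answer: 39970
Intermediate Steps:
R(s) = 24 - 8*s²
((19 - 2)*(-25 - 24))*R(2 - 1*(-1)) - 14 = ((19 - 2)*(-25 - 24))*(24 - 8*(2 - 1*(-1))²) - 14 = (17*(-49))*(24 - 8*(2 + 1)²) - 14 = -833*(24 - 8*3²) - 14 = -833*(24 - 8*9) - 14 = -833*(24 - 72) - 14 = -833*(-48) - 14 = 39984 - 14 = 39970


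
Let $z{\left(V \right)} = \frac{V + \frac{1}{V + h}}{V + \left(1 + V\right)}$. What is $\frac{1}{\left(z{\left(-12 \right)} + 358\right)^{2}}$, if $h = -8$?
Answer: $\frac{211600}{27198936241} \approx 7.7797 \cdot 10^{-6}$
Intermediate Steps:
$z{\left(V \right)} = \frac{V + \frac{1}{-8 + V}}{1 + 2 V}$ ($z{\left(V \right)} = \frac{V + \frac{1}{V - 8}}{V + \left(1 + V\right)} = \frac{V + \frac{1}{-8 + V}}{1 + 2 V}$)
$\frac{1}{\left(z{\left(-12 \right)} + 358\right)^{2}} = \frac{1}{\left(\frac{1 + \left(-12\right)^{2} - -96}{-8 - -180 + 2 \left(-12\right)^{2}} + 358\right)^{2}} = \frac{1}{\left(\frac{1 + 144 + 96}{-8 + 180 + 2 \cdot 144} + 358\right)^{2}} = \frac{1}{\left(\frac{1}{-8 + 180 + 288} \cdot 241 + 358\right)^{2}} = \frac{1}{\left(\frac{1}{460} \cdot 241 + 358\right)^{2}} = \frac{1}{\left(\frac{241}{460} + 358\right)^{2}} = \frac{1}{\left(\frac{164921}{460}\right)^{2}} = \frac{1}{\frac{27198936241}{211600}} = \frac{211600}{27198936241}$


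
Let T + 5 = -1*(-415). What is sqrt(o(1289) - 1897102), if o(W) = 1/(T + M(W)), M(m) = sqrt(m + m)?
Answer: sqrt(-777811819 - 1897102*sqrt(2578))/sqrt(410 + sqrt(2578)) ≈ 1377.4*I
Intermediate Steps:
T = 410 (T = -5 - 1*(-415) = -5 + 415 = 410)
M(m) = sqrt(2)*sqrt(m) (M(m) = sqrt(2*m) = sqrt(2)*sqrt(m))
o(W) = 1/(410 + sqrt(2)*sqrt(W))
sqrt(o(1289) - 1897102) = sqrt(1/(410 + sqrt(2)*sqrt(1289)) - 1897102) = sqrt(1/(410 + sqrt(2578)) - 1897102) = sqrt(-1897102 + 1/(410 + sqrt(2578)))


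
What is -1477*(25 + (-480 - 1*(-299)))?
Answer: 230412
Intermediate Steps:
-1477*(25 + (-480 - 1*(-299))) = -1477*(25 + (-480 + 299)) = -1477*(25 - 181) = -1477*(-156) = 230412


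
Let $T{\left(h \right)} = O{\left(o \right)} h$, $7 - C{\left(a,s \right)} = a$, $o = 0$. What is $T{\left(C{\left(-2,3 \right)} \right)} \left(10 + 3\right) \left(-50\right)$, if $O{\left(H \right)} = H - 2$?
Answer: $11700$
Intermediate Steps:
$C{\left(a,s \right)} = 7 - a$
$O{\left(H \right)} = -2 + H$
$T{\left(h \right)} = - 2 h$ ($T{\left(h \right)} = \left(-2 + 0\right) h = - 2 h$)
$T{\left(C{\left(-2,3 \right)} \right)} \left(10 + 3\right) \left(-50\right) = - 2 \left(7 - -2\right) \left(10 + 3\right) \left(-50\right) = - 2 \left(7 + 2\right) 13 \left(-50\right) = \left(-2\right) 9 \left(-650\right) = \left(-18\right) \left(-650\right) = 11700$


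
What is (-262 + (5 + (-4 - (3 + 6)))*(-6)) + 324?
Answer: 110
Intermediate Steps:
(-262 + (5 + (-4 - (3 + 6)))*(-6)) + 324 = (-262 + (5 + (-4 - 1*9))*(-6)) + 324 = (-262 + (5 + (-4 - 9))*(-6)) + 324 = (-262 + (5 - 13)*(-6)) + 324 = (-262 - 8*(-6)) + 324 = (-262 + 48) + 324 = -214 + 324 = 110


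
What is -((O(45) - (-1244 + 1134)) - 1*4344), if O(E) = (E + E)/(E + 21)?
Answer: 46559/11 ≈ 4232.6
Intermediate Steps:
O(E) = 2*E/(21 + E) (O(E) = (2*E)/(21 + E) = 2*E/(21 + E))
-((O(45) - (-1244 + 1134)) - 1*4344) = -((2*45/(21 + 45) - (-1244 + 1134)) - 1*4344) = -((2*45/66 - 1*(-110)) - 4344) = -((2*45*(1/66) + 110) - 4344) = -((15/11 + 110) - 4344) = -(1225/11 - 4344) = -1*(-46559/11) = 46559/11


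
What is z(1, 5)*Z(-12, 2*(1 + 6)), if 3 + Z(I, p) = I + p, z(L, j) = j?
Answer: -5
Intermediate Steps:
Z(I, p) = -3 + I + p (Z(I, p) = -3 + (I + p) = -3 + I + p)
z(1, 5)*Z(-12, 2*(1 + 6)) = 5*(-3 - 12 + 2*(1 + 6)) = 5*(-3 - 12 + 2*7) = 5*(-3 - 12 + 14) = 5*(-1) = -5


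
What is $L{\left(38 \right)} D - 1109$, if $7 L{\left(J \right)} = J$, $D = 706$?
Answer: $\frac{19065}{7} \approx 2723.6$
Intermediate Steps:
$L{\left(J \right)} = \frac{J}{7}$
$L{\left(38 \right)} D - 1109 = \frac{1}{7} \cdot 38 \cdot 706 - 1109 = \frac{38}{7} \cdot 706 - 1109 = \frac{26828}{7} - 1109 = \frac{19065}{7}$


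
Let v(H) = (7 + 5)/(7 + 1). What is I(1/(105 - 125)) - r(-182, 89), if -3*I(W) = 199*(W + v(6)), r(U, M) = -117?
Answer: 1249/60 ≈ 20.817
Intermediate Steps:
v(H) = 3/2 (v(H) = 12/8 = 12*(1/8) = 3/2)
I(W) = -199/2 - 199*W/3 (I(W) = -199*(W + 3/2)/3 = -199*(3/2 + W)/3 = -(597/2 + 199*W)/3 = -199/2 - 199*W/3)
I(1/(105 - 125)) - r(-182, 89) = (-199/2 - 199/(3*(105 - 125))) - 1*(-117) = (-199/2 - 199/3/(-20)) + 117 = (-199/2 - 199/3*(-1/20)) + 117 = (-199/2 + 199/60) + 117 = -5771/60 + 117 = 1249/60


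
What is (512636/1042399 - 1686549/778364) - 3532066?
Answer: -2865799109879581123/811365855236 ≈ -3.5321e+6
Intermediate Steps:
(512636/1042399 - 1686549/778364) - 3532066 = -1359039583547/811365855236 - 3532066 = -2865799109879581123/811365855236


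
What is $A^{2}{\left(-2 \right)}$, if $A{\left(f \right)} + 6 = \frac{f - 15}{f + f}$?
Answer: $\frac{49}{16} \approx 3.0625$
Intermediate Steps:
$A{\left(f \right)} = -6 + \frac{-15 + f}{2 f}$ ($A{\left(f \right)} = -6 + \frac{f - 15}{f + f} = -6 + \frac{-15 + f}{2 f}$)
$A^{2}{\left(-2 \right)} = \left(\frac{-15 - -22}{2 \left(-2\right)}\right)^{2} = \left(\frac{1}{2} \left(- \frac{1}{2}\right) \left(-15 + 22\right)\right)^{2} = \left(\frac{1}{2} \left(- \frac{1}{2}\right) 7\right)^{2} = \left(- \frac{7}{4}\right)^{2} = \frac{49}{16}$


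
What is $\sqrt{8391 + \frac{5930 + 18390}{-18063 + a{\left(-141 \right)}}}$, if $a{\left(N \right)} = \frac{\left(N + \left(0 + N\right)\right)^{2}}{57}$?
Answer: $\frac{\sqrt{841403187898791}}{316689} \approx 91.594$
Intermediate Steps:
$a{\left(N \right)} = \frac{4 N^{2}}{57}$ ($a{\left(N \right)} = \left(N + N\right)^{2} \cdot \frac{1}{57} = \left(2 N\right)^{2} \cdot \frac{1}{57} = 4 N^{2} \cdot \frac{1}{57} = \frac{4 N^{2}}{57}$)
$\sqrt{8391 + \frac{5930 + 18390}{-18063 + a{\left(-141 \right)}}} = \sqrt{8391 + \frac{5930 + 18390}{-18063 + \frac{4 \left(-141\right)^{2}}{57}}} = \sqrt{8391 + \frac{24320}{-18063 + \frac{4}{57} \cdot 19881}} = \sqrt{8391 + \frac{24320}{-18063 + \frac{26508}{19}}} = \sqrt{8391 + \frac{24320}{- \frac{316689}{19}}} = \sqrt{8391 + 24320 \left(- \frac{19}{316689}\right)} = \sqrt{8391 - \frac{462080}{316689}} = \sqrt{\frac{2656875319}{316689}} = \frac{\sqrt{841403187898791}}{316689}$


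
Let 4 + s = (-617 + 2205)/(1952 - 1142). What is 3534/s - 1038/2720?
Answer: -973477947/561680 ≈ -1733.2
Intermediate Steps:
s = -826/405 (s = -4 + (-617 + 2205)/(1952 - 1142) = -4 + 1588/810 = -4 + 1588*(1/810) = -4 + 794/405 = -826/405 ≈ -2.0395)
3534/s - 1038/2720 = 3534/(-826/405) - 1038/2720 = 3534*(-405/826) - 1038*1/2720 = -715635/413 - 519/1360 = -973477947/561680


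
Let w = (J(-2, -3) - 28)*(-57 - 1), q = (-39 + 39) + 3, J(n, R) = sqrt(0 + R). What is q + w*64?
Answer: 103939 - 3712*I*sqrt(3) ≈ 1.0394e+5 - 6429.4*I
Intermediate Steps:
J(n, R) = sqrt(R)
q = 3 (q = 0 + 3 = 3)
w = 1624 - 58*I*sqrt(3) (w = (sqrt(-3) - 28)*(-57 - 1) = (I*sqrt(3) - 28)*(-58) = (-28 + I*sqrt(3))*(-58) = 1624 - 58*I*sqrt(3) ≈ 1624.0 - 100.46*I)
q + w*64 = 3 + (1624 - 58*I*sqrt(3))*64 = 3 + (103936 - 3712*I*sqrt(3)) = 103939 - 3712*I*sqrt(3)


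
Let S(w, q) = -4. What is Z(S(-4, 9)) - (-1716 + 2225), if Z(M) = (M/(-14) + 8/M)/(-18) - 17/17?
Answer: -10708/21 ≈ -509.90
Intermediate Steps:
Z(M) = -1 - 4/(9*M) + M/252 (Z(M) = (M*(-1/14) + 8/M)*(-1/18) - 17*1/17 = (-M/14 + 8/M)*(-1/18) - 1 = (8/M - M/14)*(-1/18) - 1 = (-4/(9*M) + M/252) - 1 = -1 - 4/(9*M) + M/252)
Z(S(-4, 9)) - (-1716 + 2225) = (1/252)*(-112 - 4*(-252 - 4))/(-4) - (-1716 + 2225) = (1/252)*(-1/4)*(-112 - 4*(-256)) - 1*509 = (1/252)*(-1/4)*(-112 + 1024) - 509 = (1/252)*(-1/4)*912 - 509 = -19/21 - 509 = -10708/21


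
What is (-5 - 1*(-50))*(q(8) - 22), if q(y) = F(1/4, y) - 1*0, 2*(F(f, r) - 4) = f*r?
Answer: -765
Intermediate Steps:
F(f, r) = 4 + f*r/2 (F(f, r) = 4 + (f*r)/2 = 4 + f*r/2)
q(y) = 4 + y/8 (q(y) = (4 + (1/2)*y/4) - 1*0 = (4 + (1/2)*(1/4)*y) + 0 = (4 + y/8) + 0 = 4 + y/8)
(-5 - 1*(-50))*(q(8) - 22) = (-5 - 1*(-50))*((4 + (1/8)*8) - 22) = (-5 + 50)*((4 + 1) - 22) = 45*(5 - 22) = 45*(-17) = -765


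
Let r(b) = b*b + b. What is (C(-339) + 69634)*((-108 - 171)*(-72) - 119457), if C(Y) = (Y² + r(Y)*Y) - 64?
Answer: 3841486992783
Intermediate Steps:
r(b) = b + b² (r(b) = b² + b = b + b²)
C(Y) = -64 + Y² + Y²*(1 + Y) (C(Y) = (Y² + (Y*(1 + Y))*Y) - 64 = (Y² + Y²*(1 + Y)) - 64 = -64 + Y² + Y²*(1 + Y))
(C(-339) + 69634)*((-108 - 171)*(-72) - 119457) = ((-64 + (-339)³ + 2*(-339)²) + 69634)*((-108 - 171)*(-72) - 119457) = ((-64 - 38958219 + 2*114921) + 69634)*(-279*(-72) - 119457) = ((-64 - 38958219 + 229842) + 69634)*(20088 - 119457) = (-38728441 + 69634)*(-99369) = -38658807*(-99369) = 3841486992783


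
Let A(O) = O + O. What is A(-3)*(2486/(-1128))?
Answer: 1243/94 ≈ 13.223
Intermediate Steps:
A(O) = 2*O
A(-3)*(2486/(-1128)) = (2*(-3))*(2486/(-1128)) = -14916*(-1)/1128 = -6*(-1243/564) = 1243/94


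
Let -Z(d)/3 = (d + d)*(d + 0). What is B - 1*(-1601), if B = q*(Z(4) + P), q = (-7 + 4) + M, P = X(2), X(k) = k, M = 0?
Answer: 1883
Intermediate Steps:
Z(d) = -6*d**2 (Z(d) = -3*(d + d)*(d + 0) = -3*2*d*d = -6*d**2)
P = 2
q = -3 (q = (-7 + 4) + 0 = -3 + 0 = -3)
B = 282 (B = -3*(-6*4**2 + 2) = -3*(-6*16 + 2) = -3*(-96 + 2) = -3*(-94) = 282)
B - 1*(-1601) = 282 - 1*(-1601) = 282 + 1601 = 1883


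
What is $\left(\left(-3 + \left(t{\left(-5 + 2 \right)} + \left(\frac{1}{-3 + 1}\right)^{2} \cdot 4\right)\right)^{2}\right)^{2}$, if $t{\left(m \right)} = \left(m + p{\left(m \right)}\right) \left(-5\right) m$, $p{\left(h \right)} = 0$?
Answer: $4879681$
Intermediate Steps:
$t{\left(m \right)} = - 5 m^{2}$ ($t{\left(m \right)} = \left(m + 0\right) \left(-5\right) m = m \left(-5\right) m = - 5 m m = - 5 m^{2}$)
$\left(\left(-3 + \left(t{\left(-5 + 2 \right)} + \left(\frac{1}{-3 + 1}\right)^{2} \cdot 4\right)\right)^{2}\right)^{2} = \left(\left(-3 + \left(- 5 \left(-5 + 2\right)^{2} + \left(\frac{1}{-3 + 1}\right)^{2} \cdot 4\right)\right)^{2}\right)^{2} = \left(\left(-3 - \left(45 - \left(\frac{1}{-2}\right)^{2} \cdot 4\right)\right)^{2}\right)^{2} = \left(\left(-3 - \left(45 - \left(- \frac{1}{2}\right)^{2} \cdot 4\right)\right)^{2}\right)^{2} = \left(\left(-3 + \left(-45 + \frac{1}{4} \cdot 4\right)\right)^{2}\right)^{2} = \left(\left(-3 + \left(-45 + 1\right)\right)^{2}\right)^{2} = \left(\left(-3 - 44\right)^{2}\right)^{2} = \left(\left(-47\right)^{2}\right)^{2} = 2209^{2} = 4879681$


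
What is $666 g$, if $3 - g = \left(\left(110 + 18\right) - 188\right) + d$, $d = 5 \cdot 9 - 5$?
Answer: $15318$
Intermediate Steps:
$d = 40$ ($d = 45 - 5 = 40$)
$g = 23$ ($g = 3 - \left(\left(\left(110 + 18\right) - 188\right) + 40\right) = 3 - \left(\left(128 - 188\right) + 40\right) = 3 - \left(-60 + 40\right) = 3 - -20 = 3 + 20 = 23$)
$666 g = 666 \cdot 23 = 15318$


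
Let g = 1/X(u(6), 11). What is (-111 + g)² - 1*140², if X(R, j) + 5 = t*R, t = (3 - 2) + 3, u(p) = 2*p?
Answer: -13468416/1849 ≈ -7284.2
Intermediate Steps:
t = 4 (t = 1 + 3 = 4)
X(R, j) = -5 + 4*R
g = 1/43 (g = 1/(-5 + 4*(2*6)) = 1/(-5 + 4*12) = 1/(-5 + 48) = 1/43 ≈ 0.023256)
(-111 + g)² - 1*140² = (-111 + 1/43)² - 1*140² = (-4772/43)² - 1*19600 = 22771984/1849 - 19600 = -13468416/1849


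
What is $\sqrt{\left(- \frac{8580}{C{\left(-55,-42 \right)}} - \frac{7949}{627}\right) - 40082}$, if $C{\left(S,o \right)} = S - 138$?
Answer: $\frac{i \sqrt{586481916970389}}{121011} \approx 200.13 i$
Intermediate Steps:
$C{\left(S,o \right)} = -138 + S$
$\sqrt{\left(- \frac{8580}{C{\left(-55,-42 \right)}} - \frac{7949}{627}\right) - 40082} = \sqrt{\left(- \frac{8580}{-138 - 55} - \frac{7949}{627}\right) - 40082} = \sqrt{\left(- \frac{8580}{-193} - \frac{7949}{627}\right) - 40082} = \sqrt{\left(\left(-8580\right) \left(- \frac{1}{193}\right) - \frac{7949}{627}\right) - 40082} = \sqrt{\left(\frac{8580}{193} - \frac{7949}{627}\right) - 40082} = \sqrt{\frac{3845503}{121011} - 40082} = \sqrt{- \frac{4846517399}{121011}} = \frac{i \sqrt{586481916970389}}{121011}$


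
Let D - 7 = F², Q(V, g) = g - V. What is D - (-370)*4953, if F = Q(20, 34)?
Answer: 1832813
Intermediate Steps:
F = 14 (F = 34 - 1*20 = 34 - 20 = 14)
D = 203 (D = 7 + 14² = 7 + 196 = 203)
D - (-370)*4953 = 203 - (-370)*4953 = 203 - 1*(-1832610) = 203 + 1832610 = 1832813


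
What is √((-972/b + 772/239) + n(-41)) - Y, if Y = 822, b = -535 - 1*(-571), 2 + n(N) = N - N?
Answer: -822 + I*√1472001/239 ≈ -822.0 + 5.0764*I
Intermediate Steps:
n(N) = -2 (n(N) = -2 + (N - N) = -2 + 0 = -2)
b = 36 (b = -535 + 571 = 36)
√((-972/b + 772/239) + n(-41)) - Y = √((-972/36 + 772/239) - 2) - 1*822 = √((-972*1/36 + 772*(1/239)) - 2) - 822 = √((-27 + 772/239) - 2) - 822 = √(-5681/239 - 2) - 822 = √(-6159/239) - 822 = I*√1472001/239 - 822 = -822 + I*√1472001/239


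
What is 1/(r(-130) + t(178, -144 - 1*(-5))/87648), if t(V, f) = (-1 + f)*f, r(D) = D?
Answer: -21912/2843695 ≈ -0.0077055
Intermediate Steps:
t(V, f) = f*(-1 + f)
1/(r(-130) + t(178, -144 - 1*(-5))/87648) = 1/(-130 + ((-144 - 1*(-5))*(-1 + (-144 - 1*(-5))))/87648) = 1/(-130 + ((-144 + 5)*(-1 + (-144 + 5)))*(1/87648)) = 1/(-130 - 139*(-1 - 139)*(1/87648)) = 1/(-130 - 139*(-140)*(1/87648)) = 1/(-130 + 19460*(1/87648)) = 1/(-130 + 4865/21912) = 1/(-2843695/21912) = -21912/2843695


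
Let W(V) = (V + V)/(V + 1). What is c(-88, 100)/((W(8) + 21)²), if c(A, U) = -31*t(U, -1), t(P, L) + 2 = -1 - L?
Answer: 5022/42025 ≈ 0.11950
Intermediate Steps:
t(P, L) = -3 - L (t(P, L) = -2 + (-1 - L) = -3 - L)
W(V) = 2*V/(1 + V) (W(V) = (2*V)/(1 + V) = 2*V/(1 + V))
c(A, U) = 62 (c(A, U) = -31*(-3 - 1*(-1)) = -31*(-3 + 1) = -31*(-2) = 62)
c(-88, 100)/((W(8) + 21)²) = 62/((2*8/(1 + 8) + 21)²) = 62/((2*8/9 + 21)²) = 62/((2*8*(⅑) + 21)²) = 62/((16/9 + 21)²) = 62/((205/9)²) = 62/(42025/81) = 62*(81/42025) = 5022/42025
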